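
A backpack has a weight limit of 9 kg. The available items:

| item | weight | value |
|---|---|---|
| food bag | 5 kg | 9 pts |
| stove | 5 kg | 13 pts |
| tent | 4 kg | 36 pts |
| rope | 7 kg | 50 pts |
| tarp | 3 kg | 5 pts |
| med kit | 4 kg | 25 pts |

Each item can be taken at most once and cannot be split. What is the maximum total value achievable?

61 pts

Check high-value combinations within 9 kg:
- tent+med kit: weight 4+4=8, value 36+25=61
- rope: weight 7, value 50
- stove+tent: weight 5+4=9, value 13+36=49
Best: 61 pts.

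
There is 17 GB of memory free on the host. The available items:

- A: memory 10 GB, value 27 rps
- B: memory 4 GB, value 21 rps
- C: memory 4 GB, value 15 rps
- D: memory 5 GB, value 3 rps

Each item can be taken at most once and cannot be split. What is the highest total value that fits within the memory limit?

48 rps

This is a 0/1 knapsack; check combinations near the capacity.
- A+B: memory 10+4=14, value 27+21=48
- A+C: memory 10+4=14, value 27+15=42
- B+C+D: memory 4+4+5=13, value 21+15+3=39
Best: 48 rps.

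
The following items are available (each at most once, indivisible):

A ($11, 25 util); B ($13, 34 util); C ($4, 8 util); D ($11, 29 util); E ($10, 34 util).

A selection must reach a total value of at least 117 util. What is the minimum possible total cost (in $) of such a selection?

45

Subsets with value ≥ 117, sorted by total cost:
- A+B+D+E: cost 45, value 122
- A+B+C+D+E: cost 49, value 130
Minimum cost: 45 $.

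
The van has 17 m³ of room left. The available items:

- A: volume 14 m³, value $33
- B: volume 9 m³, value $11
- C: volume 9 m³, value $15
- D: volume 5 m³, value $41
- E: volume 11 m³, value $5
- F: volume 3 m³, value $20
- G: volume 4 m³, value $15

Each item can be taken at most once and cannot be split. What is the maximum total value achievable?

$76

This is a 0/1 knapsack; check combinations near the capacity.
- D+F+G: volume 5+3+4=12, value 41+20+15=76
- C+D+F: volume 9+5+3=17, value 15+41+20=76
- B+D+F: volume 9+5+3=17, value 11+41+20=72
- D+F: volume 5+3=8, value 41+20=61
Best: $76.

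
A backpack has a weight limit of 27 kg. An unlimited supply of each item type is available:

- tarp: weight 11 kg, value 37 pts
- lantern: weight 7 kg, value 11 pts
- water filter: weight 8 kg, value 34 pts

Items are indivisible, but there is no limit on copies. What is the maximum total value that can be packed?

105 pts

Best value-per-unit is water filter at 34/8; filling with it alone gives 3×34 = 102.
Optimal mix: 1×tarp + 2×water filter → weight 27, value 105.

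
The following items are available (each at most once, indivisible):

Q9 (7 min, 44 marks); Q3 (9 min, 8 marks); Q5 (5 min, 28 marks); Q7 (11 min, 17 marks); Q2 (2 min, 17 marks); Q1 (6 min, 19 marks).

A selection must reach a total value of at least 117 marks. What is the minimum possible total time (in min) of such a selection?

Subsets with value ≥ 117, sorted by total time:
- Q9+Q5+Q7+Q2+Q1: time 31, value 125
- Q9+Q3+Q5+Q7+Q2+Q1: time 40, value 133
Minimum time: 31 min.

31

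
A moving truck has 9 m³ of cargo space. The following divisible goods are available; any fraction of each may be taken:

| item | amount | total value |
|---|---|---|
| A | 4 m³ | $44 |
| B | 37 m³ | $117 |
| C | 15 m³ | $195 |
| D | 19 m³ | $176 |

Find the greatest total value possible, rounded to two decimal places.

117.00

Take in order of value per unit:
- C (195/15 per unit): 9 of 15 → value 9×195/15 = 117.0000, running total 117.00
Total 117.00.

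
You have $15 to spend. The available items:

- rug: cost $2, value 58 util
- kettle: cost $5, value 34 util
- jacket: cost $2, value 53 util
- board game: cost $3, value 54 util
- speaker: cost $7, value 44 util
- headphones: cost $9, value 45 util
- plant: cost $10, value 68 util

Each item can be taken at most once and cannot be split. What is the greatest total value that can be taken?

Check high-value combinations within $15:
- rug+jacket+board game+speaker: cost 2+2+3+7=14, value 58+53+54+44=209
- rug+kettle+jacket+board game: cost 2+5+2+3=12, value 58+34+53+54=199
- rug+board game+plant: cost 2+3+10=15, value 58+54+68=180
- rug+jacket+plant: cost 2+2+10=14, value 58+53+68=179
- jacket+board game+plant: cost 2+3+10=15, value 53+54+68=175
Best: 209 util.

209 util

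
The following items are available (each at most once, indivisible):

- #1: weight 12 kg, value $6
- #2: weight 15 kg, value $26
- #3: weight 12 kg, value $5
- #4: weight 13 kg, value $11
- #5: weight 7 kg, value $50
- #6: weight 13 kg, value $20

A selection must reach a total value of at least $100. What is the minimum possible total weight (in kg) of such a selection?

47

Subsets with value ≥ 100, sorted by total weight:
- #1+#2+#5+#6: weight 47, value 102
- #2+#3+#5+#6: weight 47, value 101
- #2+#4+#5+#6: weight 48, value 107
Minimum weight: 47 kg.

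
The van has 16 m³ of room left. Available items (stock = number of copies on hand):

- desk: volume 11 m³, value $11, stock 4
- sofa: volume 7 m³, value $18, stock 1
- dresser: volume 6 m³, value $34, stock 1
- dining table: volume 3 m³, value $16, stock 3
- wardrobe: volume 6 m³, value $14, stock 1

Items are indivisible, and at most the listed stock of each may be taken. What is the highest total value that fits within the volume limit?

$82

Best selections within volume 16 and stock limits:
- 1×dresser + 3×dining table: volume 15, value 82
- 1×sofa + 1×dresser + 1×dining table: volume 16, value 68
- 1×dresser + 2×dining table: volume 12, value 66
- 1×sofa + 3×dining table: volume 16, value 66
Best: $82.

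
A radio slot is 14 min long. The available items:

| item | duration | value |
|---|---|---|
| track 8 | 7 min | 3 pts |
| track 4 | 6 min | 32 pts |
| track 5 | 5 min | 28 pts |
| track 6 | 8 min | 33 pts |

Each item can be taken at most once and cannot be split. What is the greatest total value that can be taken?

65 pts

Check high-value combinations within 14 min:
- track 4+track 6: duration 6+8=14, value 32+33=65
- track 5+track 6: duration 5+8=13, value 28+33=61
- track 4+track 5: duration 6+5=11, value 32+28=60
- track 8+track 4: duration 7+6=13, value 3+32=35
- track 6: duration 8, value 33
Best: 65 pts.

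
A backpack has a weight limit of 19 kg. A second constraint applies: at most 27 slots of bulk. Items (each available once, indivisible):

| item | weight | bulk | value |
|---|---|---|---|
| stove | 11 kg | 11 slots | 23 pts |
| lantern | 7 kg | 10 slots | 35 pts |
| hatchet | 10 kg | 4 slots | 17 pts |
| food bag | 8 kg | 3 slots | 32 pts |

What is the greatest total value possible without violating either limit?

Feasible sets respecting both limits:
- lantern+food bag: weight 15, bulk 13, value 67
- stove+lantern: weight 18, bulk 21, value 58
- stove+food bag: weight 19, bulk 14, value 55
- lantern+hatchet: weight 17, bulk 14, value 52
Best: 67 pts.

67 pts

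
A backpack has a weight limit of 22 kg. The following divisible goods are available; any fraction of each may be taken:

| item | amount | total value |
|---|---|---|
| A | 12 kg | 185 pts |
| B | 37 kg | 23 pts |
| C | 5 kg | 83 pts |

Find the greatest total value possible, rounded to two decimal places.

Take in order of value per unit:
- C (83/5 per unit): all 5 → value 83, running total 83.00
- A (185/12 per unit): all 12 → value 185, running total 268.00
- B (23/37 per unit): 5 of 37 → value 5×23/37 = 3.1081, running total 271.11
Total 271.11.

271.11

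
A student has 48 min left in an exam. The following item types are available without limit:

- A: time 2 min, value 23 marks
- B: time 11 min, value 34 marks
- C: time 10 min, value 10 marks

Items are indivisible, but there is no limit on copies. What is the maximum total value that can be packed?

552 marks

Best value-per-unit is A at 23/2, and filling with it alone uses time 24×2=48. No mix of the others beats 24×23 = 552.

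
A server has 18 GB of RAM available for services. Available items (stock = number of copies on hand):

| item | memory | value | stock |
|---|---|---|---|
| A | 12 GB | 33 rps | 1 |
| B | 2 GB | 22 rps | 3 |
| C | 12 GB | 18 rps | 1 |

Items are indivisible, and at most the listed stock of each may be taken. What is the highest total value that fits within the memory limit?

Top feasible selections:
- 1×A + 3×B: memory 18, value 99
- 3×B + 1×C: memory 18, value 84
- 1×A + 2×B: memory 16, value 77
Best: 99 rps.

99 rps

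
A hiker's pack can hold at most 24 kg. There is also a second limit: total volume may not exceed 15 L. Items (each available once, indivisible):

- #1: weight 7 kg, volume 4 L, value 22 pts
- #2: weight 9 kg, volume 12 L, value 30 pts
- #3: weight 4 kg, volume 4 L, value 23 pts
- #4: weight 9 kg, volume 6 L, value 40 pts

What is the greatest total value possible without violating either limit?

Feasible sets respecting both limits:
- #1+#3+#4: weight 20, volume 14, value 85
- #3+#4: weight 13, volume 10, value 63
- #1+#4: weight 16, volume 10, value 62
- #1+#3: weight 11, volume 8, value 45
Best: 85 pts.

85 pts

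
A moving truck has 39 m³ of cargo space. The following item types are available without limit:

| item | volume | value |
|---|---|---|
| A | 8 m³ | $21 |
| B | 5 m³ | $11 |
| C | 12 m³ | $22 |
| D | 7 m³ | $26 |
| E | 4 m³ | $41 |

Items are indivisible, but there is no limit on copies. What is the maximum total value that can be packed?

$369

Best value-per-unit is E at 41/4, and filling with it alone uses volume 9×4=36. No mix of the others beats 9×41 = 369.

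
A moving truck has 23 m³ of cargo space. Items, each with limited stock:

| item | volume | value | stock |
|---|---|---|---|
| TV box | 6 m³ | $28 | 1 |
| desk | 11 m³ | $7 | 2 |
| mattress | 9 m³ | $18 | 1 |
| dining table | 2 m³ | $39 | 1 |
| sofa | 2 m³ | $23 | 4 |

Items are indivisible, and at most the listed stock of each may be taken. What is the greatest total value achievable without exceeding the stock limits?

$159

Top feasible selections:
- 1×TV box + 1×dining table + 4×sofa: volume 16, value 159
- 1×TV box + 1×mattress + 1×dining table + 3×sofa: volume 23, value 154
- 1×mattress + 1×dining table + 4×sofa: volume 19, value 149
- 1×desk + 1×dining table + 4×sofa: volume 21, value 138
Best: $159.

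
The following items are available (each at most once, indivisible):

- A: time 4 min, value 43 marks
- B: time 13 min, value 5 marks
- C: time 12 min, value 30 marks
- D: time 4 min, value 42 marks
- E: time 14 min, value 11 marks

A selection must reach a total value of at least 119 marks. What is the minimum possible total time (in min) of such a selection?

Subsets with value ≥ 119, sorted by total time:
- A+B+C+D: time 33, value 120
- A+C+D+E: time 34, value 126
Minimum time: 33 min.

33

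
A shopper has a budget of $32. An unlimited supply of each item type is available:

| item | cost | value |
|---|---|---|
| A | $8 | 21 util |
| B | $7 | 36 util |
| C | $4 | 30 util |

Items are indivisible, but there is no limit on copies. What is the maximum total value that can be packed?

240 util

Best value-per-unit is C at 30/4, and filling with it alone uses cost 8×4=32. No mix of the others beats 8×30 = 240.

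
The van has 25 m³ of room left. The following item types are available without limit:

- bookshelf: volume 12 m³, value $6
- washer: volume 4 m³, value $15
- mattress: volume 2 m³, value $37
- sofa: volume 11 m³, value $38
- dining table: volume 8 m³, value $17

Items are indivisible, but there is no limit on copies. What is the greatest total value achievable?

Best value-per-unit is mattress at 37/2, and filling with it alone uses volume 12×2=24. No mix of the others beats 12×37 = 444.

$444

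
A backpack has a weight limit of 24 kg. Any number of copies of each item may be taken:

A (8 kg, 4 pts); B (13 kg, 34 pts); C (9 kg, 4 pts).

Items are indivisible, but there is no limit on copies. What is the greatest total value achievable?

38 pts

Best value-per-unit is B at 34/13; filling with it alone gives 1×34 = 34.
Optimal mix: 1×A + 1×B → weight 21, value 38.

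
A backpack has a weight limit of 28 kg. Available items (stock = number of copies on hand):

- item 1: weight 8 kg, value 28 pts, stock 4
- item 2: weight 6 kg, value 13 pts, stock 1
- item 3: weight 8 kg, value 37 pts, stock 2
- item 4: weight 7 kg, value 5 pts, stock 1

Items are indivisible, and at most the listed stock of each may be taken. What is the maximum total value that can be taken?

102 pts

Best selections within weight 28 and stock limits:
- 1×item 1 + 2×item 3: weight 24, value 102
- 2×item 1 + 1×item 3: weight 24, value 93
- 1×item 2 + 2×item 3: weight 22, value 87
Best: 102 pts.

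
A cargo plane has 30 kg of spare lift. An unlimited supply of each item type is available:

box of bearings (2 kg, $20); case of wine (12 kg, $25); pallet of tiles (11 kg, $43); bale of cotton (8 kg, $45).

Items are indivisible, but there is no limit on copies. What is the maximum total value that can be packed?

Best value-per-unit is box of bearings at 20/2, and filling with it alone uses weight 15×2=30. No mix of the others beats 15×20 = 300.

$300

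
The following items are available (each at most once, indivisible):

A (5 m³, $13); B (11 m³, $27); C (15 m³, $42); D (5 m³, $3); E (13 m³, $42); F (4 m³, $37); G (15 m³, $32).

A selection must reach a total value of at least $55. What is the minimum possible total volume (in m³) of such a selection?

Subsets with value ≥ 55, sorted by total volume:
- B+F: volume 15, value 64
- E+F: volume 17, value 79
- A+E: volume 18, value 55
Minimum volume: 15 m³.

15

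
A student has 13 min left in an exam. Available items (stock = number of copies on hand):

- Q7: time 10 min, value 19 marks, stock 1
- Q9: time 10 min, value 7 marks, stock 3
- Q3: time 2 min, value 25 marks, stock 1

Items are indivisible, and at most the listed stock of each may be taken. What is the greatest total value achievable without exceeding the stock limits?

Top feasible selections:
- 1×Q7 + 1×Q3: time 12, value 44
- 1×Q9 + 1×Q3: time 12, value 32
Best: 44 marks.

44 marks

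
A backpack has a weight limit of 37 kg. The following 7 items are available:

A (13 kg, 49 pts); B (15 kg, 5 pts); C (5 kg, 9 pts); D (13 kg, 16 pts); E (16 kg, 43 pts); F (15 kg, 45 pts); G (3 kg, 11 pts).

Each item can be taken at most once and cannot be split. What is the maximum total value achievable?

114 pts

This is a 0/1 knapsack; check combinations near the capacity.
- A+C+F+G: weight 13+5+15+3=36, value 49+9+45+11=114
- A+C+E+G: weight 13+5+16+3=37, value 49+9+43+11=112
- A+F+G: weight 13+15+3=31, value 49+45+11=105
Best: 114 pts.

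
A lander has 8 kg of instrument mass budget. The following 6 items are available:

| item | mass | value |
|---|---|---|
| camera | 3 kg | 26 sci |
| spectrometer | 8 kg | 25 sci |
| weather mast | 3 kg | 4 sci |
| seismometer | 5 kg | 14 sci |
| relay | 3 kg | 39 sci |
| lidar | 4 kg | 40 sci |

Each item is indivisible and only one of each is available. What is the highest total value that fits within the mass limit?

Check high-value combinations within 8 kg:
- relay+lidar: mass 3+4=7, value 39+40=79
- camera+lidar: mass 3+4=7, value 26+40=66
- camera+relay: mass 3+3=6, value 26+39=65
- seismometer+relay: mass 5+3=8, value 14+39=53
- weather mast+lidar: mass 3+4=7, value 4+40=44
Best: 79 sci.

79 sci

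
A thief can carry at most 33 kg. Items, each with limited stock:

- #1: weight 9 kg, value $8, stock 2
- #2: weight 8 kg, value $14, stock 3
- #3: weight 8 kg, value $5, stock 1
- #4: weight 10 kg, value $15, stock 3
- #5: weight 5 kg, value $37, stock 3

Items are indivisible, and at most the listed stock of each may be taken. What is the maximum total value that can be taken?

$140

Top feasible selections:
- 1×#2 + 1×#4 + 3×#5: weight 33, value 140
- 2×#2 + 3×#5: weight 31, value 139
- 1×#1 + 1×#2 + 3×#5: weight 32, value 133
- 1×#3 + 1×#4 + 3×#5: weight 33, value 131
Best: $140.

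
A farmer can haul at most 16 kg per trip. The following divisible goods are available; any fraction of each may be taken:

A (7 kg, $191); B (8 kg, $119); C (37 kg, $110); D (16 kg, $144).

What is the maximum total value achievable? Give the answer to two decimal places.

319.00

Take in order of value per unit:
- A (191/7 per unit): all 7 → value 191, running total 191.00
- B (119/8 per unit): all 8 → value 119, running total 310.00
- D (144/16 per unit): 1 of 16 → value 1×144/16 = 9.0000, running total 319.00
Total 319.00.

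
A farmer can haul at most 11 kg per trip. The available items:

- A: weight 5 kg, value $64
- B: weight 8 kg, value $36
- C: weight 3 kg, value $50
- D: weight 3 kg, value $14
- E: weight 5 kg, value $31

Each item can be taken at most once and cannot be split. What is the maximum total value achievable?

$128

This is a 0/1 knapsack; check combinations near the capacity.
- A+C+D: weight 5+3+3=11, value 64+50+14=128
- A+C: weight 5+3=8, value 64+50=114
- A+E: weight 5+5=10, value 64+31=95
Best: $128.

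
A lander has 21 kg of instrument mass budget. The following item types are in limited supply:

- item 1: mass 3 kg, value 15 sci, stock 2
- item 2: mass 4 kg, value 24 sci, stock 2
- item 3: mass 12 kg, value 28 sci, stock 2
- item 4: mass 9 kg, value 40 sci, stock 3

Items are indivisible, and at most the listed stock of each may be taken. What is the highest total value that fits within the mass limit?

103 sci

Best selections within mass 21 and stock limits:
- 1×item 1 + 2×item 2 + 1×item 4: mass 20, value 103
- 1×item 1 + 2×item 4: mass 21, value 95
- 2×item 1 + 1×item 2 + 1×item 4: mass 19, value 94
- 2×item 2 + 1×item 4: mass 17, value 88
Best: 103 sci.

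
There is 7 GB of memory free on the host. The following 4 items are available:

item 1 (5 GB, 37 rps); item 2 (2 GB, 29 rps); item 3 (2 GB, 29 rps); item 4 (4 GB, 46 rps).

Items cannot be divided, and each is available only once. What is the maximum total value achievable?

Check high-value combinations within 7 GB:
- item 2+item 4: memory 2+4=6, value 29+46=75
- item 3+item 4: memory 2+4=6, value 29+46=75
- item 1+item 2: memory 5+2=7, value 37+29=66
Best: 75 rps.

75 rps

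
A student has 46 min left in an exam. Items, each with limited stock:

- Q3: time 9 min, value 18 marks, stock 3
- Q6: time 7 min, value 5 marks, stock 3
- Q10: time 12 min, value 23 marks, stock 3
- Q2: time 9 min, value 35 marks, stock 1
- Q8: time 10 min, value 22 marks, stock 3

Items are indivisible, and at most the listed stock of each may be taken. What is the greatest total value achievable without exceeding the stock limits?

Best selections within time 46 and stock limits:
- 3×Q3 + 1×Q2 + 1×Q8: time 46, value 111
- 1×Q6 + 1×Q2 + 3×Q8: time 46, value 106
- 3×Q10 + 1×Q2: time 45, value 104
Best: 111 marks.

111 marks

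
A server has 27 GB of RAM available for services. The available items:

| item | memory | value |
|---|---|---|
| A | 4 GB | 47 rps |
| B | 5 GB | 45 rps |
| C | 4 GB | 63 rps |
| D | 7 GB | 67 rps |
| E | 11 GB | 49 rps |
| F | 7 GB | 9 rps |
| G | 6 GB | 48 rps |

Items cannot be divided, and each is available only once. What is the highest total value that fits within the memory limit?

270 rps

Check high-value combinations within 27 GB:
- A+B+C+D+G: memory 4+5+4+7+6=26, value 47+45+63+67+48=270
- A+B+C+D+F: memory 4+5+4+7+7=27, value 47+45+63+67+9=231
- A+C+D+E: memory 4+4+7+11=26, value 47+63+67+49=226
- A+C+D+G: memory 4+4+7+6=21, value 47+63+67+48=225
- B+C+D+E: memory 5+4+7+11=27, value 45+63+67+49=224
Best: 270 rps.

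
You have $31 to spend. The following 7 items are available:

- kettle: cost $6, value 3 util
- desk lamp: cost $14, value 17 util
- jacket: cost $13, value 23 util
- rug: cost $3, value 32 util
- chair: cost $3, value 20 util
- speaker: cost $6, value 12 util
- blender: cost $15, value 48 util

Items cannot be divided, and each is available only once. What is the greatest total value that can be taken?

Check high-value combinations within $31:
- rug+chair+speaker+blender: cost 3+3+6+15=27, value 32+20+12+48=112
- kettle+rug+chair+blender: cost 6+3+3+15=27, value 3+32+20+48=103
- jacket+rug+blender: cost 13+3+15=31, value 23+32+48=103
- rug+chair+blender: cost 3+3+15=21, value 32+20+48=100
Best: 112 util.

112 util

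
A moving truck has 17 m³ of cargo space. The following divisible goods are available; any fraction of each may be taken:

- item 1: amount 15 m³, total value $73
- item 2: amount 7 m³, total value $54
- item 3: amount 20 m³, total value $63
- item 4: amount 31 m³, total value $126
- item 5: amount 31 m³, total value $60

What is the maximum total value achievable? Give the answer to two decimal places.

Take in order of value per unit:
- item 2 (54/7 per unit): all 7 → value 54, running total 54.00
- item 1 (73/15 per unit): 10 of 15 → value 10×73/15 = 48.6667, running total 102.67
Total 102.67.

102.67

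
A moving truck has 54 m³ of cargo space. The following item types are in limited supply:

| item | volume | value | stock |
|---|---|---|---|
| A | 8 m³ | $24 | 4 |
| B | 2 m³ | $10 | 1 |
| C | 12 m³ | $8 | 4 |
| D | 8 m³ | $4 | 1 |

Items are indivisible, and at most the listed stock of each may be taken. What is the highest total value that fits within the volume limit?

Best selections within volume 54 and stock limits:
- 4×A + 1×B + 1×C + 1×D: volume 54, value 118
- 4×A + 1×B + 1×C: volume 46, value 114
- 4×A + 1×B + 1×D: volume 42, value 110
- 4×A + 1×C + 1×D: volume 52, value 108
Best: $118.

$118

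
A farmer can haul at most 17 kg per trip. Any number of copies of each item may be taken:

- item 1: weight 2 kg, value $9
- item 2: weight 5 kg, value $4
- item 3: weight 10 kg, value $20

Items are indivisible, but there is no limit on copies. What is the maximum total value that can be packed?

Best value-per-unit is item 1 at 9/2, and filling with it alone uses weight 8×2=16. No mix of the others beats 8×9 = 72.

$72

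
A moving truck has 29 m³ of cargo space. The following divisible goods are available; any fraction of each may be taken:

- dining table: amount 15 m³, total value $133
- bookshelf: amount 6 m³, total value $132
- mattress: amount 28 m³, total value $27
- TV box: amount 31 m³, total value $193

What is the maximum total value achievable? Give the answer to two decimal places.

Take in order of value per unit:
- bookshelf (132/6 per unit): all 6 → value 132, running total 132.00
- dining table (133/15 per unit): all 15 → value 133, running total 265.00
- TV box (193/31 per unit): 8 of 31 → value 8×193/31 = 49.8065, running total 314.81
Total 314.81.

314.81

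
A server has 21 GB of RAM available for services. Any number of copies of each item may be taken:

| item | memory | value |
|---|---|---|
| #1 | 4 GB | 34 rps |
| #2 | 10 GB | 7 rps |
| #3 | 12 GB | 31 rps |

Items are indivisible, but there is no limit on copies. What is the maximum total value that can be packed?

170 rps

Best value-per-unit is #1 at 34/4, and filling with it alone uses memory 5×4=20. No mix of the others beats 5×34 = 170.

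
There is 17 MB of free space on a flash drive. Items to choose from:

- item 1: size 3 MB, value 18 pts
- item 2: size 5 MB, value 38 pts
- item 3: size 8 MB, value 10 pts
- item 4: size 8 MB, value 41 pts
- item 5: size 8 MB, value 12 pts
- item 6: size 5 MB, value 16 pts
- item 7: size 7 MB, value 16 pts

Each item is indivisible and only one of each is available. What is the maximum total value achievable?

Check high-value combinations within 17 MB:
- item 1+item 2+item 4: size 3+5+8=16, value 18+38+41=97
- item 2+item 4: size 5+8=13, value 38+41=79
- item 1+item 4+item 6: size 3+8+5=16, value 18+41+16=75
- item 1+item 2+item 6: size 3+5+5=13, value 18+38+16=72
Best: 97 pts.

97 pts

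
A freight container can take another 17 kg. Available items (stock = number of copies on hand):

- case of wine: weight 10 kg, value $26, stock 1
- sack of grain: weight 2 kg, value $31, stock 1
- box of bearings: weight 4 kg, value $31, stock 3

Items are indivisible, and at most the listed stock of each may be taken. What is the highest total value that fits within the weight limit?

Top feasible selections:
- 1×sack of grain + 3×box of bearings: weight 14, value 124
- 1×sack of grain + 2×box of bearings: weight 10, value 93
Best: $124.

$124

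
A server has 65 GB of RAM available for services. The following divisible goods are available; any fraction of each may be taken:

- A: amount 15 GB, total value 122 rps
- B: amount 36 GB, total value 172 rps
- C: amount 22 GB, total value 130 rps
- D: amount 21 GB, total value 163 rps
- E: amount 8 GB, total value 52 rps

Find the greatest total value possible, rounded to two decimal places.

461.09

Take in order of value per unit:
- A (122/15 per unit): all 15 → value 122, running total 122.00
- D (163/21 per unit): all 21 → value 163, running total 285.00
- E (52/8 per unit): all 8 → value 52, running total 337.00
- C (130/22 per unit): 21 of 22 → value 21×130/22 = 124.0909, running total 461.09
Total 461.09.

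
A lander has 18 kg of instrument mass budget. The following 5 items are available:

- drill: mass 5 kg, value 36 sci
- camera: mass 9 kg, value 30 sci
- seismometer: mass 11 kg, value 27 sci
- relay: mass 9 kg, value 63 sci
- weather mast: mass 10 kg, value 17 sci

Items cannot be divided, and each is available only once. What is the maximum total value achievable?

Check high-value combinations within 18 kg:
- drill+relay: mass 5+9=14, value 36+63=99
- camera+relay: mass 9+9=18, value 30+63=93
- drill+camera: mass 5+9=14, value 36+30=66
- relay: mass 9, value 63
Best: 99 sci.

99 sci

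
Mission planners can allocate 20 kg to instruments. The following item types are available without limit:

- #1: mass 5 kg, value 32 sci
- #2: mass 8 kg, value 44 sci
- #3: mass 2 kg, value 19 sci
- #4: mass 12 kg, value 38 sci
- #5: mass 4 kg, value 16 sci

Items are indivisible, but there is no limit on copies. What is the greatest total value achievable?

190 sci

Best value-per-unit is #3 at 19/2, and filling with it alone uses mass 10×2=20. No mix of the others beats 10×19 = 190.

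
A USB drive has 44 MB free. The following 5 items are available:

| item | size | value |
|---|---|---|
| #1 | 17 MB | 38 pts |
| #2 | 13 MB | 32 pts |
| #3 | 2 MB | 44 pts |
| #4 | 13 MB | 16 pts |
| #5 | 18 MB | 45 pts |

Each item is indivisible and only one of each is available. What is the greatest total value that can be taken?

Check high-value combinations within 44 MB:
- #1+#3+#5: size 17+2+18=37, value 38+44+45=127
- #2+#3+#5: size 13+2+18=33, value 32+44+45=121
- #1+#2+#3: size 17+13+2=32, value 38+32+44=114
Best: 127 pts.

127 pts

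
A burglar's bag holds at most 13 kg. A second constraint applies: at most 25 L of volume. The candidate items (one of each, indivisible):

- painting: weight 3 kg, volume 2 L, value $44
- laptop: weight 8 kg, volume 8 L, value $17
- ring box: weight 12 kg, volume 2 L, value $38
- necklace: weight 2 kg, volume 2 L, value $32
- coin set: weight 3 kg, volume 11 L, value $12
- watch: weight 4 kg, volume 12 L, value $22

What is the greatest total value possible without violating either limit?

$98

Feasible sets respecting both limits:
- painting+necklace+watch: weight 9, volume 16, value 98
- painting+laptop+necklace: weight 13, volume 12, value 93
- painting+necklace+coin set: weight 8, volume 15, value 88
- painting+coin set+watch: weight 10, volume 25, value 78
Best: $98.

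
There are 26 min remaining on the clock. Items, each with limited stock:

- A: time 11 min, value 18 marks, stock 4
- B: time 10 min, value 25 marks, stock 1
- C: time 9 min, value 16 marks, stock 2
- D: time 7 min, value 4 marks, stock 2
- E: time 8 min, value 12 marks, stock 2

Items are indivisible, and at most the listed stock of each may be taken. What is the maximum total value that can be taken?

49 marks

Best selections within time 26 and stock limits:
- 1×B + 2×E: time 26, value 49
- 1×B + 1×C + 1×D: time 26, value 45
Best: 49 marks.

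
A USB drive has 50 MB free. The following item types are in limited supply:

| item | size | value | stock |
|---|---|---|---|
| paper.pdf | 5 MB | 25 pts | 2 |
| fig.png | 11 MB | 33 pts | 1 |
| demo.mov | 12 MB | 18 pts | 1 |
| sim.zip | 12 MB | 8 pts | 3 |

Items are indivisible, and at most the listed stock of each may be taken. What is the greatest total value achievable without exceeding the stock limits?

Top feasible selections:
- 2×paper.pdf + 1×fig.png + 1×demo.mov + 1×sim.zip: size 45, value 109
- 2×paper.pdf + 1×fig.png + 1×demo.mov: size 33, value 101
- 2×paper.pdf + 1×fig.png + 2×sim.zip: size 45, value 99
- 2×paper.pdf + 1×fig.png + 1×sim.zip: size 33, value 91
Best: 109 pts.

109 pts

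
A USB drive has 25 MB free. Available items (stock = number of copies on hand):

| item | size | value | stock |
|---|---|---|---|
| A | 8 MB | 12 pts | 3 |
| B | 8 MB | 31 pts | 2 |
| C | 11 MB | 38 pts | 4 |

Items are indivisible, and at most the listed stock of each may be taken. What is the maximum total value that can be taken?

Best selections within size 25 and stock limits:
- 2×C: size 22, value 76
- 1×A + 2×B: size 24, value 74
Best: 76 pts.

76 pts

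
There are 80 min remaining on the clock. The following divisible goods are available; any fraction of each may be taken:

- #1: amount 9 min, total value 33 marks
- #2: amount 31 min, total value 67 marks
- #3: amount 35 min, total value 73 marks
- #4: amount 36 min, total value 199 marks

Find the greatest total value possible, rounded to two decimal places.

307.34

Take in order of value per unit:
- #4 (199/36 per unit): all 36 → value 199, running total 199.00
- #1 (33/9 per unit): all 9 → value 33, running total 232.00
- #2 (67/31 per unit): all 31 → value 67, running total 299.00
- #3 (73/35 per unit): 4 of 35 → value 4×73/35 = 8.3429, running total 307.34
Total 307.34.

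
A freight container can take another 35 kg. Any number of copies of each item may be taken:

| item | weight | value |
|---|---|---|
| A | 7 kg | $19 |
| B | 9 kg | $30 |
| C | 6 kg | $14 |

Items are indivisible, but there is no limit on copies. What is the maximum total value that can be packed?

$109

Best value-per-unit is B at 30/9; filling with it alone gives 3×30 = 90.
Optimal mix: 1×A + 3×B → weight 34, value 109.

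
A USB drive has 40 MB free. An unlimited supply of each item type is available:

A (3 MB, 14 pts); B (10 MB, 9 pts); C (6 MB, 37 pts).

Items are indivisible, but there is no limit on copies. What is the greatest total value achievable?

236 pts

Best value-per-unit is C at 37/6; filling with it alone gives 6×37 = 222.
Optimal mix: 1×A + 6×C → size 39, value 236.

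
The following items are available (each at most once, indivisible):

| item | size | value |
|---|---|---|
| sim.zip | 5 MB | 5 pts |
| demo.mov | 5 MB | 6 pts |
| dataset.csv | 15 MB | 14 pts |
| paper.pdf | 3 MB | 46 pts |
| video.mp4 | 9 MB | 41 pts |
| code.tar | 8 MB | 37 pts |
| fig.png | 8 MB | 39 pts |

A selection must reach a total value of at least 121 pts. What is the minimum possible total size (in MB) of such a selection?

19

Subsets with value ≥ 121, sorted by total size:
- paper.pdf+code.tar+fig.png: size 19, value 122
- paper.pdf+video.mp4+fig.png: size 20, value 126
Minimum size: 19 MB.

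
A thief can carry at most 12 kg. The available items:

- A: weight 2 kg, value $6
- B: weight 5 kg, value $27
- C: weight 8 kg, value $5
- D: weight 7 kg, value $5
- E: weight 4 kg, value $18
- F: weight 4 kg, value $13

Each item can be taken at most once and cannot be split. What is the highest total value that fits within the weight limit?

$51

Check high-value combinations within 12 kg:
- A+B+E: weight 2+5+4=11, value 6+27+18=51
- A+B+F: weight 2+5+4=11, value 6+27+13=46
- B+E: weight 5+4=9, value 27+18=45
- B+F: weight 5+4=9, value 27+13=40
Best: $51.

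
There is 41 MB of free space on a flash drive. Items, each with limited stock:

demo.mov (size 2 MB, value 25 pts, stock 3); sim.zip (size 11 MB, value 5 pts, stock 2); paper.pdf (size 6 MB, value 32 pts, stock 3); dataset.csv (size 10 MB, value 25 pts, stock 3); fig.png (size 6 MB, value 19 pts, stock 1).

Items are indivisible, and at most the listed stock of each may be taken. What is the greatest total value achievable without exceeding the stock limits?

215 pts

Best selections within size 41 and stock limits:
- 3×demo.mov + 3×paper.pdf + 1×dataset.csv + 1×fig.png: size 40, value 215
- 3×demo.mov + 3×paper.pdf + 1×dataset.csv: size 34, value 196
- 3×demo.mov + 1×sim.zip + 3×paper.pdf + 1×fig.png: size 41, value 195
- 3×demo.mov + 3×paper.pdf + 1×fig.png: size 30, value 190
Best: 215 pts.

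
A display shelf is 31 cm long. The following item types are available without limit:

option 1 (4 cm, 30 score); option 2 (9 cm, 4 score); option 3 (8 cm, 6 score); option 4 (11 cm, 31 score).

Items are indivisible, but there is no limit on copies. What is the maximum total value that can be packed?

Best value-per-unit is option 1 at 30/4, and filling with it alone uses length 7×4=28. No mix of the others beats 7×30 = 210.

210 score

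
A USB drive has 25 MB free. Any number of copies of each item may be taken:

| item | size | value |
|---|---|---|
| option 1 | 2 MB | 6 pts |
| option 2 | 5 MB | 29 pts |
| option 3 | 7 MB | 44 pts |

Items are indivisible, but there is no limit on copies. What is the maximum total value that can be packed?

Best value-per-unit is option 3 at 44/7; filling with it alone gives 3×44 = 132.
Optimal mix: 2×option 2 + 2×option 3 → size 24, value 146.

146 pts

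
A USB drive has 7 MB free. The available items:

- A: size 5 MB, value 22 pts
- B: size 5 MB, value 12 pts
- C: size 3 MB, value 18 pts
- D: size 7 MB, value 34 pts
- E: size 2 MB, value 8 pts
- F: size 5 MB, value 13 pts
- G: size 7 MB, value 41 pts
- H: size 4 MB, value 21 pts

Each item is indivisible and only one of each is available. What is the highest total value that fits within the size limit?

41 pts

This is a 0/1 knapsack; check combinations near the capacity.
- G: size 7, value 41
- C+H: size 3+4=7, value 18+21=39
- D: size 7, value 34
- A+E: size 5+2=7, value 22+8=30
Best: 41 pts.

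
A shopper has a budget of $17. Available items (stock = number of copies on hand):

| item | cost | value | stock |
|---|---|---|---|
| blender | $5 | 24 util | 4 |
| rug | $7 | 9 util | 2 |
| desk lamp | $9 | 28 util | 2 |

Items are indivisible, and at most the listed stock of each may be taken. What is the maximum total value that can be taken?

72 util

Best selections within cost 17 and stock limits:
- 3×blender: cost 15, value 72
- 2×blender + 1×rug: cost 17, value 57
Best: 72 util.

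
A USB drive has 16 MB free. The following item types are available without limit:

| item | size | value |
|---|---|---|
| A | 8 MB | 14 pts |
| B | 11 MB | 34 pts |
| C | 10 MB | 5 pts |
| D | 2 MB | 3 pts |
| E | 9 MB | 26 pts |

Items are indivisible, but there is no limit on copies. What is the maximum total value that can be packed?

Best value-per-unit is B at 34/11; filling with it alone gives 1×34 = 34.
Optimal mix: 1×B + 2×D → size 15, value 40.

40 pts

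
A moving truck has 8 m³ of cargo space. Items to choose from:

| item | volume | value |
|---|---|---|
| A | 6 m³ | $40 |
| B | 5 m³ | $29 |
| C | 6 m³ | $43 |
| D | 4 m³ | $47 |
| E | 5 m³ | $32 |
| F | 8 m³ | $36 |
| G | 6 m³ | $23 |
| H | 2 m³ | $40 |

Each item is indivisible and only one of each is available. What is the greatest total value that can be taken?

Check high-value combinations within 8 m³:
- D+H: volume 4+2=6, value 47+40=87
- C+H: volume 6+2=8, value 43+40=83
- A+H: volume 6+2=8, value 40+40=80
- E+H: volume 5+2=7, value 32+40=72
Best: $87.

$87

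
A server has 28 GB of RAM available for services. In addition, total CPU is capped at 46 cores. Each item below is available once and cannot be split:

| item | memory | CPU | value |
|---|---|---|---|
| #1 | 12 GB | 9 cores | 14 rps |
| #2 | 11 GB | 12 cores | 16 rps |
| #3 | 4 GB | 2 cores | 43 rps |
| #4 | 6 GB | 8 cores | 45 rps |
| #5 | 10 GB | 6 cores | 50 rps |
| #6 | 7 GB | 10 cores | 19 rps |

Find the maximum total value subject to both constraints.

Feasible sets respecting both limits:
- #3+#4+#5+#6: memory 27, CPU 26, value 157
- #3+#4+#5: memory 20, CPU 16, value 138
- #2+#3+#4+#6: memory 28, CPU 32, value 123
Best: 157 rps.

157 rps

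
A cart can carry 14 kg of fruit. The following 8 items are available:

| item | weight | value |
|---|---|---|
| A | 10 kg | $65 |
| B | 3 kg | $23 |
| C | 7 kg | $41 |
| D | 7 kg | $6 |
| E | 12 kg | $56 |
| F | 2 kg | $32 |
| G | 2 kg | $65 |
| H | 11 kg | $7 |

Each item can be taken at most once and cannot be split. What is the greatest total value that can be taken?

This is a 0/1 knapsack; check combinations near the capacity.
- A+F+G: weight 10+2+2=14, value 65+32+65=162
- B+C+F+G: weight 3+7+2+2=14, value 23+41+32+65=161
- C+F+G: weight 7+2+2=11, value 41+32+65=138
- A+G: weight 10+2=12, value 65+65=130
Best: $162.

$162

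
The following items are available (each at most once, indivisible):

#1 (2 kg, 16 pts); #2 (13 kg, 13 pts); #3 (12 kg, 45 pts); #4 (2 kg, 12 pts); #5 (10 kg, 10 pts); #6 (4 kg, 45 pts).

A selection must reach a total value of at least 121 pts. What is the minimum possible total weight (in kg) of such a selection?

30

Subsets with value ≥ 121, sorted by total weight:
- #1+#3+#4+#5+#6: weight 30, value 128
- #1+#2+#3+#4+#6: weight 33, value 131
- #1+#2+#3+#5+#6: weight 41, value 129
- #2+#3+#4+#5+#6: weight 41, value 125
Minimum weight: 30 kg.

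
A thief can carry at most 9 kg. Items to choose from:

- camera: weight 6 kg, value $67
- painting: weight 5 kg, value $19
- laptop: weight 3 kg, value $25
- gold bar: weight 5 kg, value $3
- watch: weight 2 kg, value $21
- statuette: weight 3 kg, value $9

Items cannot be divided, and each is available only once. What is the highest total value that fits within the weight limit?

$92

Check high-value combinations within 9 kg:
- camera+laptop: weight 6+3=9, value 67+25=92
- camera+watch: weight 6+2=8, value 67+21=88
- camera+statuette: weight 6+3=9, value 67+9=76
- camera: weight 6, value 67
- laptop+watch+statuette: weight 3+2+3=8, value 25+21+9=55
Best: $92.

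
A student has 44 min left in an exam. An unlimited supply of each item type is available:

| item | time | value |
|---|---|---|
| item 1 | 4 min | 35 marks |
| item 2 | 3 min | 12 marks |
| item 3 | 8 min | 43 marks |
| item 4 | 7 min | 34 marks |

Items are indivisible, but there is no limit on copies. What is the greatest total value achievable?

385 marks

Best value-per-unit is item 1 at 35/4, and filling with it alone uses time 11×4=44. No mix of the others beats 11×35 = 385.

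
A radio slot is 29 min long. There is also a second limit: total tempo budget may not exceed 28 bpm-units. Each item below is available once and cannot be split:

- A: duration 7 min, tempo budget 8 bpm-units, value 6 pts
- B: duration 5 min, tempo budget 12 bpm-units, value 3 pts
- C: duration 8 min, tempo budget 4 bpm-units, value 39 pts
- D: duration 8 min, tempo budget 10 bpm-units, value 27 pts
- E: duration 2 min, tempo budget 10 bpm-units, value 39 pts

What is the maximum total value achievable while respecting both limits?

105 pts

Feasible sets respecting both limits:
- C+D+E: duration 18, tempo budget 24, value 105
- A+C+E: duration 17, tempo budget 22, value 84
- B+C+E: duration 15, tempo budget 26, value 81
Best: 105 pts.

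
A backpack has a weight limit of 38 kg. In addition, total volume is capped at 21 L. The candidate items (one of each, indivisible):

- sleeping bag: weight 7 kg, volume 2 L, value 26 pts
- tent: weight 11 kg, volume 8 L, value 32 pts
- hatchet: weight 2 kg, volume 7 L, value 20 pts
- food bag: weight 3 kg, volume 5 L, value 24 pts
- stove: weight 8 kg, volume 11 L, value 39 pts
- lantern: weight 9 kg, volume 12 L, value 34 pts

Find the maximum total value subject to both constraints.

Feasible sets respecting both limits:
- sleeping bag+tent+stove: weight 26, volume 21, value 97
- sleeping bag+food bag+stove: weight 18, volume 18, value 89
- sleeping bag+hatchet+stove: weight 17, volume 20, value 85
- sleeping bag+food bag+lantern: weight 19, volume 19, value 84
Best: 97 pts.

97 pts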